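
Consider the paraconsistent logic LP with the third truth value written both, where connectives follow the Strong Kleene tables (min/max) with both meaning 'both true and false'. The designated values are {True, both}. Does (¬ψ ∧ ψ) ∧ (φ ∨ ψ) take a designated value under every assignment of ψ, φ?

Countermodel: ψ=True, φ=True gives False, which is not designated.

No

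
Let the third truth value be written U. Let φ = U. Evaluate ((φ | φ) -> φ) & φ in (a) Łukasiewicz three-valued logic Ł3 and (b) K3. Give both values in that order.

In Łukasiewicz three-valued logic Ł3: φ | φ = U | U = U
(φ | φ) -> φ = U -> U = T  [min(1, 1−½+½)]
((φ | φ) -> φ) & φ = T & U = U
In K3: φ | φ = U | U = U
(φ | φ) -> φ = U -> U = U
((φ | φ) -> φ) & φ = U & U = U

U; U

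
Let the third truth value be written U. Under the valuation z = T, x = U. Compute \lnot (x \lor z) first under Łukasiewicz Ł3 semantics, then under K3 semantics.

F; F

In Łukasiewicz Ł3: x \lor z = U \lor T = T
\lnot (x \lor z) = \lnot T = F
In K3: x \lor z = U \lor T = T
\lnot (x \lor z) = \lnot T = F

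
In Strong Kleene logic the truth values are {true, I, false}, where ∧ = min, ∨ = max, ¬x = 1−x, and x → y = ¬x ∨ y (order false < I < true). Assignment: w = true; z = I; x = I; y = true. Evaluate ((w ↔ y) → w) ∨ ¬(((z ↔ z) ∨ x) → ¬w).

true

w ↔ y = true ↔ true = true
(w ↔ y) → w = true → true = true
z ↔ z = I ↔ I = I
(z ↔ z) ∨ x = I ∨ I = I
¬w = ¬true = false
((z ↔ z) ∨ x) → ¬w = I → false = I  [¬I ∨ false]
¬(((z ↔ z) ∨ x) → ¬w) = ¬I = I
((w ↔ y) → w) ∨ ¬(((z ↔ z) ∨ x) → ¬w) = true ∨ I = true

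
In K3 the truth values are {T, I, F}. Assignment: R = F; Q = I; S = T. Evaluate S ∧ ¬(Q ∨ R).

Q ∨ R = I ∨ F = I
¬(Q ∨ R) = ¬I = I
S ∧ ¬(Q ∨ R) = T ∧ I = I

I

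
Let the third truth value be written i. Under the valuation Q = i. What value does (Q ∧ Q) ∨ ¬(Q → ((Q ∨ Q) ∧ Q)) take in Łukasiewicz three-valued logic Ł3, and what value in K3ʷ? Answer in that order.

In Łukasiewicz three-valued logic Ł3: Q ∧ Q = i ∧ i = i
Q ∨ Q = i ∨ i = i
(Q ∨ Q) ∧ Q = i ∧ i = i
Q → ((Q ∨ Q) ∧ Q) = i → i = True  [min(1, 1−½+½)]
¬(Q → ((Q ∨ Q) ∧ Q)) = ¬True = False
(Q ∧ Q) ∨ ¬(Q → ((Q ∨ Q) ∧ Q)) = i ∨ False = i
In K3ʷ: Q ∧ Q = i ∧ i = i
Q ∨ Q = i ∨ i = i
(Q ∨ Q) ∧ Q = i ∧ i = i
Q → ((Q ∨ Q) ∧ Q) = i → i = i
¬(Q → ((Q ∨ Q) ∧ Q)) = ¬i = i
(Q ∧ Q) ∨ ¬(Q → ((Q ∨ Q) ∧ Q)) = i ∨ i = i

i; i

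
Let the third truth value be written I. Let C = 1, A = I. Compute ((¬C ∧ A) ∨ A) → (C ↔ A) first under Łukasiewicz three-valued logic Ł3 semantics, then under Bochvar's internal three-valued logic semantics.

In Łukasiewicz three-valued logic Ł3: ¬C = ¬1 = 0
¬C ∧ A = 0 ∧ I = 0
(¬C ∧ A) ∨ A = 0 ∨ I = I
C ↔ A = 1 ↔ I = I
((¬C ∧ A) ∨ A) → (C ↔ A) = I → I = 1
In Bochvar's internal three-valued logic: ¬C = ¬1 = 0
¬C ∧ A = 0 ∧ I = I
(¬C ∧ A) ∨ A = I ∨ I = I
C ↔ A = 1 ↔ I = I
((¬C ∧ A) ∨ A) → (C ↔ A) = I → I = I  [any arg is the third value ⇒ result is the third value]
They differ because Łukasiewicz three-valued logic Ł3 and Bochvar's internal three-valued logic treat I differently under the binary connectives.

1; I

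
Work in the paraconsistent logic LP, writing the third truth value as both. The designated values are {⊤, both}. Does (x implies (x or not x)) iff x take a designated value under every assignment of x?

No

Countermodel: x=⊥ gives ⊥, which is not designated.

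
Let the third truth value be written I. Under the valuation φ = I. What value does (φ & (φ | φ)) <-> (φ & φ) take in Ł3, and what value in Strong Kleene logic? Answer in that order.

In Ł3: φ | φ = I | I = I
φ & (φ | φ) = I & I = I
φ & φ = I & I = I
(φ & (φ | φ)) <-> (φ & φ) = I <-> I = true  [1 − |½−½|]
In Strong Kleene logic: φ | φ = I | I = I
φ & (φ | φ) = I & I = I
φ & φ = I & I = I
(φ & (φ | φ)) <-> (φ & φ) = I <-> I = I
They differ because Ł3 and Strong Kleene logic treat I differently under implication.

true; I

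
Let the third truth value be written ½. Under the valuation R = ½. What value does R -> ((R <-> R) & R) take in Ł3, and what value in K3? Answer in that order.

T; ½

In Ł3: R <-> R = ½ <-> ½ = T
(R <-> R) & R = T & ½ = ½
R -> ((R <-> R) & R) = ½ -> ½ = T
In K3: R <-> R = ½ <-> ½ = ½
(R <-> R) & R = ½ & ½ = ½
R -> ((R <-> R) & R) = ½ -> ½ = ½  [~½ | ½]
They differ because Ł3 and K3 treat ½ differently under implication.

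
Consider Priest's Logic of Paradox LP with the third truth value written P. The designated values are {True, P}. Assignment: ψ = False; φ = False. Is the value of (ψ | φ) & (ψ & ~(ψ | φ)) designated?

No

ψ | φ = False | False = False
ψ | φ = False | False = False
~(ψ | φ) = ~False = True
ψ & ~(ψ | φ) = False & True = False
(ψ | φ) & (ψ & ~(ψ | φ)) = False & False = False
False ∉ {True, P}.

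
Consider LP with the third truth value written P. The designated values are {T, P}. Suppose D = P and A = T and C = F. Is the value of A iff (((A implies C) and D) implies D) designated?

A implies C = T implies F = F
(A implies C) and D = F and P = F
((A implies C) and D) implies D = F implies P = T
A iff (((A implies C) and D) implies D) = T iff T = T
T ∈ {T, P}.

Yes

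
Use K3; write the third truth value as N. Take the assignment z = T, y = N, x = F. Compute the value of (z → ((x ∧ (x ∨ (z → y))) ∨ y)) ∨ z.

z → y = T → N = N  [¬T ∨ N]
x ∨ (z → y) = F ∨ N = N
x ∧ (x ∨ (z → y)) = F ∧ N = F
(x ∧ (x ∨ (z → y))) ∨ y = F ∨ N = N
z → ((x ∧ (x ∨ (z → y))) ∨ y) = T → N = N
(z → ((x ∧ (x ∨ (z → y))) ∨ y)) ∨ z = N ∨ T = T

T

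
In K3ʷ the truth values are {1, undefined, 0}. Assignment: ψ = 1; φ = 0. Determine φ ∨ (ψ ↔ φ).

0

ψ ↔ φ = 1 ↔ 0 = 0
φ ∨ (ψ ↔ φ) = 0 ∨ 0 = 0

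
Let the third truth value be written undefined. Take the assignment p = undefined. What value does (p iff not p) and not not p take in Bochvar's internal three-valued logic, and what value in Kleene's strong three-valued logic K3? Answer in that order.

undefined; undefined

In Bochvar's internal three-valued logic: not p = not undefined = undefined
p iff not p = undefined iff undefined = undefined
not p = not undefined = undefined
not not p = not undefined = undefined
(p iff not p) and not not p = undefined and undefined = undefined
In Kleene's strong three-valued logic K3: not p = not undefined = undefined
p iff not p = undefined iff undefined = undefined
not p = not undefined = undefined
not not p = not undefined = undefined
(p iff not p) and not not p = undefined and undefined = undefined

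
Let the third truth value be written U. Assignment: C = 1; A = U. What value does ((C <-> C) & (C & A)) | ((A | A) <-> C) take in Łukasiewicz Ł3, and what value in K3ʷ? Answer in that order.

In Łukasiewicz Ł3: C <-> C = 1 <-> 1 = 1
C & A = 1 & U = U
(C <-> C) & (C & A) = 1 & U = U
A | A = U | U = U
(A | A) <-> C = U <-> 1 = U  [1 − |½−1|]
((C <-> C) & (C & A)) | ((A | A) <-> C) = U | U = U
In K3ʷ: C <-> C = 1 <-> 1 = 1
C & A = 1 & U = U
(C <-> C) & (C & A) = 1 & U = U
A | A = U | U = U
(A | A) <-> C = U <-> 1 = U
((C <-> C) & (C & A)) | ((A | A) <-> C) = U | U = U

U; U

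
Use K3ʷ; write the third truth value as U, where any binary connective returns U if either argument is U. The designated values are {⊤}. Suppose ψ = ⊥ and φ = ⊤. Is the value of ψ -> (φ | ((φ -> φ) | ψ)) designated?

Yes

φ -> φ = ⊤ -> ⊤ = ⊤
(φ -> φ) | ψ = ⊤ | ⊥ = ⊤
φ | ((φ -> φ) | ψ) = ⊤ | ⊤ = ⊤
ψ -> (φ | ((φ -> φ) | ψ)) = ⊥ -> ⊤ = ⊤
⊤ ∈ {⊤}.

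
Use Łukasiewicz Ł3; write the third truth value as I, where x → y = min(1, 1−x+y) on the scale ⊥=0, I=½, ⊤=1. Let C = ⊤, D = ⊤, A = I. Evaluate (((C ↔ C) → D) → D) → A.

C ↔ C = ⊤ ↔ ⊤ = ⊤
(C ↔ C) → D = ⊤ → ⊤ = ⊤
((C ↔ C) → D) → D = ⊤ → ⊤ = ⊤
(((C ↔ C) → D) → D) → A = ⊤ → I = I

I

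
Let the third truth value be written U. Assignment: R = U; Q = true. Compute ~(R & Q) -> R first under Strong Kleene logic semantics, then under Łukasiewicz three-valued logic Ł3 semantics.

In Strong Kleene logic: R & Q = U & true = U
~(R & Q) = ~U = U
~(R & Q) -> R = U -> U = U  [~U | U]
In Łukasiewicz three-valued logic Ł3: R & Q = U & true = U
~(R & Q) = ~U = U
~(R & Q) -> R = U -> U = true  [min(1, 1−½+½)]
They differ because Strong Kleene logic and Łukasiewicz three-valued logic Ł3 treat U differently under implication.

U; true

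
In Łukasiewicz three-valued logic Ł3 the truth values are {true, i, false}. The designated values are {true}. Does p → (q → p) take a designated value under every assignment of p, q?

Every assignment of p, q over {true, i, false} gives a value in {true}.
In particular, with p=i, q=i: p → (q → p) = true.

Yes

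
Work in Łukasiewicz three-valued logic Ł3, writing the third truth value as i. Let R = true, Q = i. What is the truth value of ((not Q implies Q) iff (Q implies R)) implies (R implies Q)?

i

not Q = not i = i
not Q implies Q = i implies i = true  [min(1, 1−½+½)]
Q implies R = i implies true = true
(not Q implies Q) iff (Q implies R) = true iff true = true
R implies Q = true implies i = i
((not Q implies Q) iff (Q implies R)) implies (R implies Q) = true implies i = i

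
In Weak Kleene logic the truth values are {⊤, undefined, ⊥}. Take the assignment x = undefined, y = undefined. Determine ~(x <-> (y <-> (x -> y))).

undefined

x -> y = undefined -> undefined = undefined  [any arg is the third value ⇒ result is the third value]
y <-> (x -> y) = undefined <-> undefined = undefined
x <-> (y <-> (x -> y)) = undefined <-> undefined = undefined
~(x <-> (y <-> (x -> y))) = ~undefined = undefined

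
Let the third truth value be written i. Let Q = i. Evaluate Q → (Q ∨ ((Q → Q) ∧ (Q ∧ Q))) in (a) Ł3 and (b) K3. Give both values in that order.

In Ł3: Q → Q = i → i = true  [min(1, 1−½+½)]
Q ∧ Q = i ∧ i = i
(Q → Q) ∧ (Q ∧ Q) = true ∧ i = i
Q ∨ ((Q → Q) ∧ (Q ∧ Q)) = i ∨ i = i
Q → (Q ∨ ((Q → Q) ∧ (Q ∧ Q))) = i → i = true
In K3: Q → Q = i → i = i  [¬i ∨ i]
Q ∧ Q = i ∧ i = i
(Q → Q) ∧ (Q ∧ Q) = i ∧ i = i
Q ∨ ((Q → Q) ∧ (Q ∧ Q)) = i ∨ i = i
Q → (Q ∨ ((Q → Q) ∧ (Q ∧ Q))) = i → i = i
They differ because Ł3 and K3 treat i differently under implication.

true; i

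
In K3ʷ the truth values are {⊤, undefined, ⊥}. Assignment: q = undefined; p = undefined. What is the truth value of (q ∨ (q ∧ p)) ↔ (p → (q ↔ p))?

undefined

q ∧ p = undefined ∧ undefined = undefined
q ∨ (q ∧ p) = undefined ∨ undefined = undefined
q ↔ p = undefined ↔ undefined = undefined
p → (q ↔ p) = undefined → undefined = undefined  [any arg is the third value ⇒ result is the third value]
(q ∨ (q ∧ p)) ↔ (p → (q ↔ p)) = undefined ↔ undefined = undefined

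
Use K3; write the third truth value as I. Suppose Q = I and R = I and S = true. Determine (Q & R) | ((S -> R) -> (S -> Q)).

I

Q & R = I & I = I
S -> R = true -> I = I  [~true | I]
S -> Q = true -> I = I
(S -> R) -> (S -> Q) = I -> I = I
(Q & R) | ((S -> R) -> (S -> Q)) = I | I = I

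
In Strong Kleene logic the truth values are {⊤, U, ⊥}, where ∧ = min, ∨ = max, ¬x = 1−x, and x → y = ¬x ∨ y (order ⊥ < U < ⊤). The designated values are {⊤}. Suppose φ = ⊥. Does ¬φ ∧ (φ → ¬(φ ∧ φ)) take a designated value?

Yes

¬φ = ¬⊥ = ⊤
φ ∧ φ = ⊥ ∧ ⊥ = ⊥
¬(φ ∧ φ) = ¬⊥ = ⊤
φ → ¬(φ ∧ φ) = ⊥ → ⊤ = ⊤
¬φ ∧ (φ → ¬(φ ∧ φ)) = ⊤ ∧ ⊤ = ⊤
⊤ ∈ {⊤}.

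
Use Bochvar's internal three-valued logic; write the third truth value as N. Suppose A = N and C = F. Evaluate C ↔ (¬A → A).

N

¬A = ¬N = N
¬A → A = N → N = N  [any arg is the third value ⇒ result is the third value]
C ↔ (¬A → A) = F ↔ N = N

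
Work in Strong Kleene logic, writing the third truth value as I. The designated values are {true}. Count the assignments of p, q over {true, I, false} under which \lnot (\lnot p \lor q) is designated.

1

Designated under: (p=true, q=false).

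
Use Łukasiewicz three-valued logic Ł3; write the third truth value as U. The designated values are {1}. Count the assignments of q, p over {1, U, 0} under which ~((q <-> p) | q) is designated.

1

Designated under: (q=0, p=1).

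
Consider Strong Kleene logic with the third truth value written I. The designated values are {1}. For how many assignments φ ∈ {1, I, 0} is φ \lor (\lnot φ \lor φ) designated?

2

φ=1: 1 ✓
φ=I: I ·
φ=0: 1 ✓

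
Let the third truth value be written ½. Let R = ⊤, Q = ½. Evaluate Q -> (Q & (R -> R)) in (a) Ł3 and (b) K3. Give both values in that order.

In Ł3: R -> R = ⊤ -> ⊤ = ⊤
Q & (R -> R) = ½ & ⊤ = ½
Q -> (Q & (R -> R)) = ½ -> ½ = ⊤  [min(1, 1−½+½)]
In K3: R -> R = ⊤ -> ⊤ = ⊤
Q & (R -> R) = ½ & ⊤ = ½
Q -> (Q & (R -> R)) = ½ -> ½ = ½  [~½ | ½]
They differ because Ł3 and K3 treat ½ differently under implication.

⊤; ½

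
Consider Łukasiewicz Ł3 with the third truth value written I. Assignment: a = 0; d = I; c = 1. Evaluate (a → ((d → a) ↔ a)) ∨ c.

d → a = I → 0 = I
(d → a) ↔ a = I ↔ 0 = I
a → ((d → a) ↔ a) = 0 → I = 1
(a → ((d → a) ↔ a)) ∨ c = 1 ∨ 1 = 1

1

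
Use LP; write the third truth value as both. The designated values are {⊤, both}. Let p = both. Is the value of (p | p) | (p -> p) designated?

p | p = both | both = both
p -> p = both -> both = both  [~both | both]
(p | p) | (p -> p) = both | both = both
both ∈ {⊤, both}.

Yes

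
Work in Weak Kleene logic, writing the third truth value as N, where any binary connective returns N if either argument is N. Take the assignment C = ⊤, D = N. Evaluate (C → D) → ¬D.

C → D = ⊤ → N = N
¬D = ¬N = N
(C → D) → ¬D = N → N = N

N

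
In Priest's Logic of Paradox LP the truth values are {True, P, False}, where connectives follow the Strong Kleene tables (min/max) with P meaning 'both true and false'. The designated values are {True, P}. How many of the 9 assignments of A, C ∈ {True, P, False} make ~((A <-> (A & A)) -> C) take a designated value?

Of the 9 assignments, 6 give a value in {True, P}.

6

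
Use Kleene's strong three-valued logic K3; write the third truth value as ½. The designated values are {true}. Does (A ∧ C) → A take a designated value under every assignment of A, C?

Countermodel: A=½, C=true gives ½, which is not designated.

No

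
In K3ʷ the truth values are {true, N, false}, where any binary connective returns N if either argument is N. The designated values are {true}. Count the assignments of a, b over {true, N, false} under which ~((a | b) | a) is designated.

1

Designated under: (a=false, b=false).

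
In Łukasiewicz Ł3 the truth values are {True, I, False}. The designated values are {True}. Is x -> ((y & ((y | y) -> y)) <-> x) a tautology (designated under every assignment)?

No

Countermodel: x=True, y=I gives I, which is not designated.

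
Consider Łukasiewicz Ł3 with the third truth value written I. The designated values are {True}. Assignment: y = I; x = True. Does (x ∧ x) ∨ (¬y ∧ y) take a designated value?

x ∧ x = True ∧ True = True
¬y = ¬I = I
¬y ∧ y = I ∧ I = I
(x ∧ x) ∨ (¬y ∧ y) = True ∨ I = True
True ∈ {True}.

Yes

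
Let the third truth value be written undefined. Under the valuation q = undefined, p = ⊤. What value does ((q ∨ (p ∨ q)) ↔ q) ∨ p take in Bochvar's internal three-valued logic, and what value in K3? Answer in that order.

undefined; ⊤

In Bochvar's internal three-valued logic: p ∨ q = ⊤ ∨ undefined = undefined
q ∨ (p ∨ q) = undefined ∨ undefined = undefined
(q ∨ (p ∨ q)) ↔ q = undefined ↔ undefined = undefined
((q ∨ (p ∨ q)) ↔ q) ∨ p = undefined ∨ ⊤ = undefined
In K3: p ∨ q = ⊤ ∨ undefined = ⊤
q ∨ (p ∨ q) = undefined ∨ ⊤ = ⊤
(q ∨ (p ∨ q)) ↔ q = ⊤ ↔ undefined = undefined
((q ∨ (p ∨ q)) ↔ q) ∨ p = undefined ∨ ⊤ = ⊤
They differ because Bochvar's internal three-valued logic and K3 treat undefined differently under the binary connectives.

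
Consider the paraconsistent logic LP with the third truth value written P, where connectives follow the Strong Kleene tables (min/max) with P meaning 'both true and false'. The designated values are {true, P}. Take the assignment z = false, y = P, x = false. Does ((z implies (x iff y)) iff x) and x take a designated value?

x iff y = false iff P = P
z implies (x iff y) = false implies P = true  [not false or P]
(z implies (x iff y)) iff x = true iff false = false
((z implies (x iff y)) iff x) and x = false and false = false
false ∉ {true, P}.

No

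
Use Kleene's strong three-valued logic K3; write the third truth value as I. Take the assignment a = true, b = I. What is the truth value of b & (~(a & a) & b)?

false

a & a = true & true = true
~(a & a) = ~true = false
~(a & a) & b = false & I = false
b & (~(a & a) & b) = I & false = false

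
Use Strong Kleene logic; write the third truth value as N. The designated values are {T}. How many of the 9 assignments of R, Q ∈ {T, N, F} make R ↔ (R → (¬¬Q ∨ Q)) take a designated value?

1

Designated under: (R=T, Q=T).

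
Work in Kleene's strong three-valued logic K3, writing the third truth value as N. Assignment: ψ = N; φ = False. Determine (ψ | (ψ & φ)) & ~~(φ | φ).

ψ & φ = N & False = False
ψ | (ψ & φ) = N | False = N
φ | φ = False | False = False
~(φ | φ) = ~False = True
~~(φ | φ) = ~True = False
(ψ | (ψ & φ)) & ~~(φ | φ) = N & False = False

False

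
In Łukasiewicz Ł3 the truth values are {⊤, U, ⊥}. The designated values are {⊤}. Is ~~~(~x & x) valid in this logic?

Countermodel: x=U gives U, which is not designated.

No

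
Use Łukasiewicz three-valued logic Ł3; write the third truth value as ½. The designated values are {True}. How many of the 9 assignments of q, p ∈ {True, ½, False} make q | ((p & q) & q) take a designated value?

3

Designated under: (q=True, p=True); (q=True, p=½); (q=True, p=False).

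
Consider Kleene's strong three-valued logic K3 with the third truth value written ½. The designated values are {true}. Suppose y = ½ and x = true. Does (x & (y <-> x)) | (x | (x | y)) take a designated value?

y <-> x = ½ <-> true = ½
x & (y <-> x) = true & ½ = ½
x | y = true | ½ = true
x | (x | y) = true | true = true
(x & (y <-> x)) | (x | (x | y)) = ½ | true = true
true ∈ {true}.

Yes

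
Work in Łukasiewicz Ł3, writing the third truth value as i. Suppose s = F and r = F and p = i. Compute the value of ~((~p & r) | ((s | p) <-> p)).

~p = ~i = i
~p & r = i & F = F
s | p = F | i = i
(s | p) <-> p = i <-> i = T
(~p & r) | ((s | p) <-> p) = F | T = T
~((~p & r) | ((s | p) <-> p)) = ~T = F

F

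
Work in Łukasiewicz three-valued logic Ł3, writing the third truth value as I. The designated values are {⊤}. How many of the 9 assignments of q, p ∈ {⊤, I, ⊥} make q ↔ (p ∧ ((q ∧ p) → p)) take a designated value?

3

Designated under: (q=⊤, p=⊤); (q=I, p=I); (q=⊥, p=⊥).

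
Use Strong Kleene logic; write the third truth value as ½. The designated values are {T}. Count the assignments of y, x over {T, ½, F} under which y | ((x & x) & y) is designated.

Designated under: (y=T, x=T); (y=T, x=½); (y=T, x=F).

3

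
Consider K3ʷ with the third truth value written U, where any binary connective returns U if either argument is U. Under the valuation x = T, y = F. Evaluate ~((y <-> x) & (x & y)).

T

y <-> x = F <-> T = F
x & y = T & F = F
(y <-> x) & (x & y) = F & F = F
~((y <-> x) & (x & y)) = ~F = T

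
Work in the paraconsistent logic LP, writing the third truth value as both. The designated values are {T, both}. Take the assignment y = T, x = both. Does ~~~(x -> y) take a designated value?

x -> y = both -> T = T  [~both | T]
~(x -> y) = ~T = F
~~(x -> y) = ~F = T
~~~(x -> y) = ~T = F
F ∉ {T, both}.

No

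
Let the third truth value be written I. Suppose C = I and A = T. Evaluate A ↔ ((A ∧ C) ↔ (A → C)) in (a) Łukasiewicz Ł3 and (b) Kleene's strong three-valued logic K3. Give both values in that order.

In Łukasiewicz Ł3: A ∧ C = T ∧ I = I
A → C = T → I = I  [min(1, 1−1+½)]
(A ∧ C) ↔ (A → C) = I ↔ I = T
A ↔ ((A ∧ C) ↔ (A → C)) = T ↔ T = T
In Kleene's strong three-valued logic K3: A ∧ C = T ∧ I = I
A → C = T → I = I  [¬T ∨ I]
(A ∧ C) ↔ (A → C) = I ↔ I = I
A ↔ ((A ∧ C) ↔ (A → C)) = T ↔ I = I
They differ because Łukasiewicz Ł3 and Kleene's strong three-valued logic K3 treat I differently under implication.

T; I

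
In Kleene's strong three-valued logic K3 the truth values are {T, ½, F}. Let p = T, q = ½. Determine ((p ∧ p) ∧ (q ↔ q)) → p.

p ∧ p = T ∧ T = T
q ↔ q = ½ ↔ ½ = ½
(p ∧ p) ∧ (q ↔ q) = T ∧ ½ = ½
((p ∧ p) ∧ (q ↔ q)) → p = ½ → T = T  [¬½ ∨ T]

T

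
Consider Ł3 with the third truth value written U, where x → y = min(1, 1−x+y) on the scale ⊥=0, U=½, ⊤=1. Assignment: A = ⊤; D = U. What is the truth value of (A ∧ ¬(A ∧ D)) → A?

A ∧ D = ⊤ ∧ U = U
¬(A ∧ D) = ¬U = U
A ∧ ¬(A ∧ D) = ⊤ ∧ U = U
(A ∧ ¬(A ∧ D)) → A = U → ⊤ = ⊤  [min(1, 1−½+1)]

⊤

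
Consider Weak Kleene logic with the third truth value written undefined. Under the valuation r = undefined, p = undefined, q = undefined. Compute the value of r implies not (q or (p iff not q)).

undefined

not q = not undefined = undefined
p iff not q = undefined iff undefined = undefined
q or (p iff not q) = undefined or undefined = undefined
not (q or (p iff not q)) = not undefined = undefined
r implies not (q or (p iff not q)) = undefined implies undefined = undefined  [any arg is the third value ⇒ result is the third value]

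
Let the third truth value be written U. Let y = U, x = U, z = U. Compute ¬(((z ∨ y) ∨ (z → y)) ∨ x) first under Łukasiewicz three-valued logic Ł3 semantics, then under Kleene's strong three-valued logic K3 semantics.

In Łukasiewicz three-valued logic Ł3: z ∨ y = U ∨ U = U
z → y = U → U = T
(z ∨ y) ∨ (z → y) = U ∨ T = T
((z ∨ y) ∨ (z → y)) ∨ x = T ∨ U = T
¬(((z ∨ y) ∨ (z → y)) ∨ x) = ¬T = F
In Kleene's strong three-valued logic K3: z ∨ y = U ∨ U = U
z → y = U → U = U  [¬U ∨ U]
(z ∨ y) ∨ (z → y) = U ∨ U = U
((z ∨ y) ∨ (z → y)) ∨ x = U ∨ U = U
¬(((z ∨ y) ∨ (z → y)) ∨ x) = ¬U = U
They differ because Łukasiewicz three-valued logic Ł3 and Kleene's strong three-valued logic K3 treat U differently under implication.

F; U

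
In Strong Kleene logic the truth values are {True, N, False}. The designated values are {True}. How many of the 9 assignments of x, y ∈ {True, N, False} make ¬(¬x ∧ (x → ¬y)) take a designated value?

3

Designated under: (x=True, y=True); (x=True, y=N); (x=True, y=False).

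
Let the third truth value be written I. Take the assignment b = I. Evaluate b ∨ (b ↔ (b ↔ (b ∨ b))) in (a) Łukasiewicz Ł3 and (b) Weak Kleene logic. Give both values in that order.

In Łukasiewicz Ł3: b ∨ b = I ∨ I = I
b ↔ (b ∨ b) = I ↔ I = true
b ↔ (b ↔ (b ∨ b)) = I ↔ true = I
b ∨ (b ↔ (b ↔ (b ∨ b))) = I ∨ I = I
In Weak Kleene logic: b ∨ b = I ∨ I = I
b ↔ (b ∨ b) = I ↔ I = I
b ↔ (b ↔ (b ∨ b)) = I ↔ I = I
b ∨ (b ↔ (b ↔ (b ∨ b))) = I ∨ I = I

I; I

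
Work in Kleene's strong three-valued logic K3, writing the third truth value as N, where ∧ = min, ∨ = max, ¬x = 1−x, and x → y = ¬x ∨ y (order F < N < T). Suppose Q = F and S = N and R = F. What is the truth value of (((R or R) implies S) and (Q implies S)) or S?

T

R or R = F or F = F
(R or R) implies S = F implies N = T
Q implies S = F implies N = T
((R or R) implies S) and (Q implies S) = T and T = T
(((R or R) implies S) and (Q implies S)) or S = T or N = T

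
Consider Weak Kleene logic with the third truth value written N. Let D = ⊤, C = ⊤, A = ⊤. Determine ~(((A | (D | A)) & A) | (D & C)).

⊥

D | A = ⊤ | ⊤ = ⊤
A | (D | A) = ⊤ | ⊤ = ⊤
(A | (D | A)) & A = ⊤ & ⊤ = ⊤
D & C = ⊤ & ⊤ = ⊤
((A | (D | A)) & A) | (D & C) = ⊤ | ⊤ = ⊤
~(((A | (D | A)) & A) | (D & C)) = ~⊤ = ⊥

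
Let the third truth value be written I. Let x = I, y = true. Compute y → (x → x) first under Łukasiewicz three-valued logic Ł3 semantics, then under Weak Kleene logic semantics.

true; I

In Łukasiewicz three-valued logic Ł3: x → x = I → I = true  [min(1, 1−½+½)]
y → (x → x) = true → true = true
In Weak Kleene logic: x → x = I → I = I  [any arg is the third value ⇒ result is the third value]
y → (x → x) = true → I = I
They differ because Łukasiewicz three-valued logic Ł3 and Weak Kleene logic treat I differently under the binary connectives.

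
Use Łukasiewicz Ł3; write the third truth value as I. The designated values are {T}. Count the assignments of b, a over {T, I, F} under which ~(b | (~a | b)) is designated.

Designated under: (b=F, a=T).

1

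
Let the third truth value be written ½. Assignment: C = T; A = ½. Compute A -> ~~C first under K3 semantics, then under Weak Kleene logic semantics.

T; ½

In K3: ~C = ~T = F
~~C = ~F = T
A -> ~~C = ½ -> T = T  [~½ | T]
In Weak Kleene logic: ~C = ~T = F
~~C = ~F = T
A -> ~~C = ½ -> T = ½  [any arg is the third value ⇒ result is the third value]
They differ because K3 and Weak Kleene logic treat ½ differently under the binary connectives.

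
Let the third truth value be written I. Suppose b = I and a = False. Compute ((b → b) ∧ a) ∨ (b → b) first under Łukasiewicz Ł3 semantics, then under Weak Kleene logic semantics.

In Łukasiewicz Ł3: b → b = I → I = True  [min(1, 1−½+½)]
(b → b) ∧ a = True ∧ False = False
b → b = I → I = True
((b → b) ∧ a) ∨ (b → b) = False ∨ True = True
In Weak Kleene logic: b → b = I → I = I
(b → b) ∧ a = I ∧ False = I
b → b = I → I = I
((b → b) ∧ a) ∨ (b → b) = I ∨ I = I
They differ because Łukasiewicz Ł3 and Weak Kleene logic treat I differently under the binary connectives.

True; I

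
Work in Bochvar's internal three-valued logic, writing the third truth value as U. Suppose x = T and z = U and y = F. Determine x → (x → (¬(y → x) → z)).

y → x = F → T = T
¬(y → x) = ¬T = F
¬(y → x) → z = F → U = U  [any arg is the third value ⇒ result is the third value]
x → (¬(y → x) → z) = T → U = U
x → (x → (¬(y → x) → z)) = T → U = U

U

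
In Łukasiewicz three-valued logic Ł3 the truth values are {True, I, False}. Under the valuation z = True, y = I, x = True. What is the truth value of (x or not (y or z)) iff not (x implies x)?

y or z = I or True = True
not (y or z) = not True = False
x or not (y or z) = True or False = True
x implies x = True implies True = True
not (x implies x) = not True = False
(x or not (y or z)) iff not (x implies x) = True iff False = False

False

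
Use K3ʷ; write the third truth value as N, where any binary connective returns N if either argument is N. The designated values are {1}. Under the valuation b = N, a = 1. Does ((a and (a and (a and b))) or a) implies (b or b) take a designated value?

a and b = 1 and N = N
a and (a and b) = 1 and N = N
a and (a and (a and b)) = 1 and N = N
(a and (a and (a and b))) or a = N or 1 = N
b or b = N or N = N
((a and (a and (a and b))) or a) implies (b or b) = N implies N = N  [any arg is the third value ⇒ result is the third value]
N ∉ {1}.

No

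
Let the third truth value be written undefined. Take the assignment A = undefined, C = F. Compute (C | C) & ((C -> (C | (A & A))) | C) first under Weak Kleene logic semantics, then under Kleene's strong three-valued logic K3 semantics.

In Weak Kleene logic: C | C = F | F = F
A & A = undefined & undefined = undefined
C | (A & A) = F | undefined = undefined
C -> (C | (A & A)) = F -> undefined = undefined  [any arg is the third value ⇒ result is the third value]
(C -> (C | (A & A))) | C = undefined | F = undefined
(C | C) & ((C -> (C | (A & A))) | C) = F & undefined = undefined
In Kleene's strong three-valued logic K3: C | C = F | F = F
A & A = undefined & undefined = undefined
C | (A & A) = F | undefined = undefined
C -> (C | (A & A)) = F -> undefined = T
(C -> (C | (A & A))) | C = T | F = T
(C | C) & ((C -> (C | (A & A))) | C) = F & T = F
They differ because Weak Kleene logic and Kleene's strong three-valued logic K3 treat undefined differently under the binary connectives.

undefined; F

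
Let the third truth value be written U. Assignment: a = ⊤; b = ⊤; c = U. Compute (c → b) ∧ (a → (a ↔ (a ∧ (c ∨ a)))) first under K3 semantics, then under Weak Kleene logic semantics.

⊤; U

In K3: c → b = U → ⊤ = ⊤  [¬U ∨ ⊤]
c ∨ a = U ∨ ⊤ = ⊤
a ∧ (c ∨ a) = ⊤ ∧ ⊤ = ⊤
a ↔ (a ∧ (c ∨ a)) = ⊤ ↔ ⊤ = ⊤
a → (a ↔ (a ∧ (c ∨ a))) = ⊤ → ⊤ = ⊤
(c → b) ∧ (a → (a ↔ (a ∧ (c ∨ a)))) = ⊤ ∧ ⊤ = ⊤
In Weak Kleene logic: c → b = U → ⊤ = U  [any arg is the third value ⇒ result is the third value]
c ∨ a = U ∨ ⊤ = U
a ∧ (c ∨ a) = ⊤ ∧ U = U
a ↔ (a ∧ (c ∨ a)) = ⊤ ↔ U = U
a → (a ↔ (a ∧ (c ∨ a))) = ⊤ → U = U
(c → b) ∧ (a → (a ↔ (a ∧ (c ∨ a)))) = U ∧ U = U
They differ because K3 and Weak Kleene logic treat U differently under the binary connectives.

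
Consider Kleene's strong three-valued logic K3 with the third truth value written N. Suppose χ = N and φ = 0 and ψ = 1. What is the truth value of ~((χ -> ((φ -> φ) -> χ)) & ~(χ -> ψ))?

φ -> φ = 0 -> 0 = 1
(φ -> φ) -> χ = 1 -> N = N  [~1 | N]
χ -> ((φ -> φ) -> χ) = N -> N = N
χ -> ψ = N -> 1 = 1
~(χ -> ψ) = ~1 = 0
(χ -> ((φ -> φ) -> χ)) & ~(χ -> ψ) = N & 0 = 0
~((χ -> ((φ -> φ) -> χ)) & ~(χ -> ψ)) = ~0 = 1

1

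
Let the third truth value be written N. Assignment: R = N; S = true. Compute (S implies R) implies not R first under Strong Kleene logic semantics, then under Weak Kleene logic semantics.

In Strong Kleene logic: S implies R = true implies N = N  [not true or N]
not R = not N = N
(S implies R) implies not R = N implies N = N
In Weak Kleene logic: S implies R = true implies N = N  [any arg is the third value ⇒ result is the third value]
not R = not N = N
(S implies R) implies not R = N implies N = N

N; N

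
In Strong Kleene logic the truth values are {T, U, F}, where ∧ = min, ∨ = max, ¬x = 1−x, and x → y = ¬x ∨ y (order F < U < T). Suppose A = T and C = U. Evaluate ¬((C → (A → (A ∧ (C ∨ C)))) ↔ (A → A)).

U

C ∨ C = U ∨ U = U
A ∧ (C ∨ C) = T ∧ U = U
A → (A ∧ (C ∨ C)) = T → U = U
C → (A → (A ∧ (C ∨ C))) = U → U = U
A → A = T → T = T
(C → (A → (A ∧ (C ∨ C)))) ↔ (A → A) = U ↔ T = U
¬((C → (A → (A ∧ (C ∨ C)))) ↔ (A → A)) = ¬U = U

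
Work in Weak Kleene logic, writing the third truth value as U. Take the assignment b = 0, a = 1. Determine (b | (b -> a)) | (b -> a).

1

b -> a = 0 -> 1 = 1
b | (b -> a) = 0 | 1 = 1
b -> a = 0 -> 1 = 1
(b | (b -> a)) | (b -> a) = 1 | 1 = 1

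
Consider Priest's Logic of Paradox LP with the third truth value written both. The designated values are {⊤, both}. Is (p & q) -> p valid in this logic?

Yes

Every assignment of p, q over {⊤, both, ⊥} gives a value in {⊤, both}.
In particular, with p=both, q=both: (p & q) -> p = both.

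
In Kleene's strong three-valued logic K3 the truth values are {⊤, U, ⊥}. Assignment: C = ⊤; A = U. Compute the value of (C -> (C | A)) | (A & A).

C | A = ⊤ | U = ⊤
C -> (C | A) = ⊤ -> ⊤ = ⊤
A & A = U & U = U
(C -> (C | A)) | (A & A) = ⊤ | U = ⊤

⊤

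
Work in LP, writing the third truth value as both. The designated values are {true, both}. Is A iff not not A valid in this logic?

Every assignment of A over {true, both, false} gives a value in {true, both}.
In particular, with A=both: A iff not not A = both.

Yes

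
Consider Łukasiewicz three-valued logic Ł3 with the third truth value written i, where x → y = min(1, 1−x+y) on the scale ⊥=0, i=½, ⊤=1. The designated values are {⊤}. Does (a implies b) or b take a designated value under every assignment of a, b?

No

Countermodel: a=⊤, b=i gives i, which is not designated.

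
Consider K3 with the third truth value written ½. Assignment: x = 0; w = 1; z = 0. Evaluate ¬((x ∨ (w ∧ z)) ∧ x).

1

w ∧ z = 1 ∧ 0 = 0
x ∨ (w ∧ z) = 0 ∨ 0 = 0
(x ∨ (w ∧ z)) ∧ x = 0 ∧ 0 = 0
¬((x ∨ (w ∧ z)) ∧ x) = ¬0 = 1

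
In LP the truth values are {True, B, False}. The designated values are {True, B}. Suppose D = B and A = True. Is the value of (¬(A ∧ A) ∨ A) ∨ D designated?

Yes

A ∧ A = True ∧ True = True
¬(A ∧ A) = ¬True = False
¬(A ∧ A) ∨ A = False ∨ True = True
(¬(A ∧ A) ∨ A) ∨ D = True ∨ B = True
True ∈ {True, B}.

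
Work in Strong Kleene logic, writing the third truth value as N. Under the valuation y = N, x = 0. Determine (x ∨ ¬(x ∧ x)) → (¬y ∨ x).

x ∧ x = 0 ∧ 0 = 0
¬(x ∧ x) = ¬0 = 1
x ∨ ¬(x ∧ x) = 0 ∨ 1 = 1
¬y = ¬N = N
¬y ∨ x = N ∨ 0 = N
(x ∨ ¬(x ∧ x)) → (¬y ∨ x) = 1 → N = N

N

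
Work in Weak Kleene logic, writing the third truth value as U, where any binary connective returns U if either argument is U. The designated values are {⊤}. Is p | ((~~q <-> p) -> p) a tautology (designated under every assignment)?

No

Countermodel: p=⊤, q=U gives U, which is not designated.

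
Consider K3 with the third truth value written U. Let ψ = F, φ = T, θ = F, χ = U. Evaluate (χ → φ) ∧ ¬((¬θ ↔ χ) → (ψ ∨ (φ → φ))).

F

χ → φ = U → T = T
¬θ = ¬F = T
¬θ ↔ χ = T ↔ U = U
φ → φ = T → T = T
ψ ∨ (φ → φ) = F ∨ T = T
(¬θ ↔ χ) → (ψ ∨ (φ → φ)) = U → T = T
¬((¬θ ↔ χ) → (ψ ∨ (φ → φ))) = ¬T = F
(χ → φ) ∧ ¬((¬θ ↔ χ) → (ψ ∨ (φ → φ))) = T ∧ F = F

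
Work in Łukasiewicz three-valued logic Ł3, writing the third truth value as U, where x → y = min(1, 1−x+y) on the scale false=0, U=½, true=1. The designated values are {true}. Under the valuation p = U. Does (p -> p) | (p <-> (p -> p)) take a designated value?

Yes

p -> p = U -> U = true
p -> p = U -> U = true
p <-> (p -> p) = U <-> true = U
(p -> p) | (p <-> (p -> p)) = true | U = true
true ∈ {true}.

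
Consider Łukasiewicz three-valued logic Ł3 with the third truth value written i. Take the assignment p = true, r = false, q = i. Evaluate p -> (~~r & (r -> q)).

~r = ~false = true
~~r = ~true = false
r -> q = false -> i = true  [min(1, 1−0+½)]
~~r & (r -> q) = false & true = false
p -> (~~r & (r -> q)) = true -> false = false

false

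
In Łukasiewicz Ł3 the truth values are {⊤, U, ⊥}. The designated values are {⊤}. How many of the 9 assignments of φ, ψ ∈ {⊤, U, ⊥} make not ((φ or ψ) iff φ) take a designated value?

1

Designated under: (φ=⊥, ψ=⊤).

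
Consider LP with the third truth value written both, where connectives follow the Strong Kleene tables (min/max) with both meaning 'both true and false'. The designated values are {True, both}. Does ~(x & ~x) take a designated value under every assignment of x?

Every assignment of x over {True, both, False} gives a value in {True, both}.
In particular, with x=both: ~(x & ~x) = both.

Yes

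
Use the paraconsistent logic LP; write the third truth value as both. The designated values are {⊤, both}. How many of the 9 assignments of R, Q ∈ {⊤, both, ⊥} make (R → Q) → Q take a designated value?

Of the 9 assignments, 8 give a value in {⊤, both}.

8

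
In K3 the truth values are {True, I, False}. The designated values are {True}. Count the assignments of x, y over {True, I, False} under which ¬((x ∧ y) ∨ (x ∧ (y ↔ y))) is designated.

Designated under: (x=False, y=True); (x=False, y=I); (x=False, y=False).

3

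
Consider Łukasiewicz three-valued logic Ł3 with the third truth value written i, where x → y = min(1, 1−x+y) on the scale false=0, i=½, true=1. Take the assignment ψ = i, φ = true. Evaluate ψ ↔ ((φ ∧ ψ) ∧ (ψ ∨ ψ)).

φ ∧ ψ = true ∧ i = i
ψ ∨ ψ = i ∨ i = i
(φ ∧ ψ) ∧ (ψ ∨ ψ) = i ∧ i = i
ψ ↔ ((φ ∧ ψ) ∧ (ψ ∨ ψ)) = i ↔ i = true

true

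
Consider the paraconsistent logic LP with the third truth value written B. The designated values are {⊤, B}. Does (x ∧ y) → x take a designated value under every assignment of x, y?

Yes

Every assignment of x, y over {⊤, B, ⊥} gives a value in {⊤, B}.
In particular, with x=B, y=B: (x ∧ y) → x = B.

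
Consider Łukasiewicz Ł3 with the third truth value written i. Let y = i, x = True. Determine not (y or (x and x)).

x and x = True and True = True
y or (x and x) = i or True = True
not (y or (x and x)) = not True = False

False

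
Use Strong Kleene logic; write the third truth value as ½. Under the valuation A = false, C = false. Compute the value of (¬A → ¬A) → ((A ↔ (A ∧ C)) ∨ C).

¬A = ¬false = true
¬A = ¬false = true
¬A → ¬A = true → true = true
A ∧ C = false ∧ false = false
A ↔ (A ∧ C) = false ↔ false = true
(A ↔ (A ∧ C)) ∨ C = true ∨ false = true
(¬A → ¬A) → ((A ↔ (A ∧ C)) ∨ C) = true → true = true

true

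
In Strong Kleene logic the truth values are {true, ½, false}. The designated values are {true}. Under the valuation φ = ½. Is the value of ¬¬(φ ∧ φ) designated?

φ ∧ φ = ½ ∧ ½ = ½
¬(φ ∧ φ) = ¬½ = ½
¬¬(φ ∧ φ) = ¬½ = ½
½ ∉ {true}.

No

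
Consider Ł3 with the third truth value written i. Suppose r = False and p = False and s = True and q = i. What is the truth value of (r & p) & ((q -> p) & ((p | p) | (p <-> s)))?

r & p = False & False = False
q -> p = i -> False = i  [min(1, 1−½+0)]
p | p = False | False = False
p <-> s = False <-> True = False
(p | p) | (p <-> s) = False | False = False
(q -> p) & ((p | p) | (p <-> s)) = i & False = False
(r & p) & ((q -> p) & ((p | p) | (p <-> s))) = False & False = False

False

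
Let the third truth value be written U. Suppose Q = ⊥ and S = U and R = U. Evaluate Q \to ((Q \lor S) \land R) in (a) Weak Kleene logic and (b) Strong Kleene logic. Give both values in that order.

U; ⊤

In Weak Kleene logic: Q \lor S = ⊥ \lor U = U
(Q \lor S) \land R = U \land U = U
Q \to ((Q \lor S) \land R) = ⊥ \to U = U
In Strong Kleene logic: Q \lor S = ⊥ \lor U = U
(Q \lor S) \land R = U \land U = U
Q \to ((Q \lor S) \land R) = ⊥ \to U = ⊤  [\lnot ⊥ \lor U]
They differ because Weak Kleene logic and Strong Kleene logic treat U differently under the binary connectives.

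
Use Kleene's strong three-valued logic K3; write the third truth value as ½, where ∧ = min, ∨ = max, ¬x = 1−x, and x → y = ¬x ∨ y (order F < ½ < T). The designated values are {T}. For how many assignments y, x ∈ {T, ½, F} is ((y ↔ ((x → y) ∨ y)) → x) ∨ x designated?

Designated under: (y=T, x=T); (y=½, x=T); (y=F, x=T); (y=F, x=F).

4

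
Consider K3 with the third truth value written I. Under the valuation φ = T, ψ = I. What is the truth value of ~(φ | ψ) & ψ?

φ | ψ = T | I = T
~(φ | ψ) = ~T = F
~(φ | ψ) & ψ = F & I = F

F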